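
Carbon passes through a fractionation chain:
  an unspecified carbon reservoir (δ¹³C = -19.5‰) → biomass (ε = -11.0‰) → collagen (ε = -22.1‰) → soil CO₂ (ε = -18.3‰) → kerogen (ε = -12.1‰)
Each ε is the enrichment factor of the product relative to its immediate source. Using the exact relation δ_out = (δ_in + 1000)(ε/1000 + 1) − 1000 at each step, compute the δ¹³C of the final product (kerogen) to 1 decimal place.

step 1: δ = (-19.50 + 1000)·(-11.0/1000 + 1) − 1000 = -30.29‰
step 2: δ = (-30.29 + 1000)·(-22.1/1000 + 1) − 1000 = -51.72‰
step 3: δ = (-51.72 + 1000)·(-18.3/1000 + 1) − 1000 = -69.07‰
step 4: δ = (-69.07 + 1000)·(-12.1/1000 + 1) − 1000 = -80.33‰

-80.3‰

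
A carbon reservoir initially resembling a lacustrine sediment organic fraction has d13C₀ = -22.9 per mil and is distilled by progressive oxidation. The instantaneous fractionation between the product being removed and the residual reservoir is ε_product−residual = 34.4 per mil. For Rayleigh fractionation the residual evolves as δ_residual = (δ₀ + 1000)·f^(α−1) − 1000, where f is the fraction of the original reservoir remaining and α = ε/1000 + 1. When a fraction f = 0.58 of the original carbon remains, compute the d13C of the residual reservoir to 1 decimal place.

-41.0 per mil

Rayleigh residual: δ_res = (δ₀ + 1000)·f^(α−1) − 1000
α = ε/1000 + 1 = 1.03440, so α − 1 = 0.03440
f^(α−1) = 0.58^(0.03440) = 0.981436
δ_res = (-22.9 + 1000) × 0.981436 − 1000 = 958.961 − 1000 = -41.04 per mil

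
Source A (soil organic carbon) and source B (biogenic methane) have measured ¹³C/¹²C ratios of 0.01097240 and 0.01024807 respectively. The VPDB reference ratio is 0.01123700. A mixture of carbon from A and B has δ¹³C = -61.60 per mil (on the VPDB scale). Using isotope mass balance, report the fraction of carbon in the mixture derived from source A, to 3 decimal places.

δ_A = (0.01097240/0.01123700 − 1)×1000 = (0.976453 − 1)×1000 = -23.547 per mil
δ_B = (0.01024807/0.01123700 − 1)×1000 = (0.911993 − 1)×1000 = -88.007 per mil
f_A = (δ_mix − δ_B)/(δ_A − δ_B) = (-61.60 − (-88.007))/(-23.547 − (-88.007))
f_A = 26.407 / 64.459 = 0.4097

0.410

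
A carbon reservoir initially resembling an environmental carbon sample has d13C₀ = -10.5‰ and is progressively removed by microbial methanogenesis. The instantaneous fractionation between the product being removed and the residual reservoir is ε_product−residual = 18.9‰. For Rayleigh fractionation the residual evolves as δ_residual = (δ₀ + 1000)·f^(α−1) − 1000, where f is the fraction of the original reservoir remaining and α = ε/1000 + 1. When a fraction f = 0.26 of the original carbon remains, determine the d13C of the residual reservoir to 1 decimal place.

-35.4‰

Rayleigh residual: δ_res = (δ₀ + 1000)·f^(α−1) − 1000
α = ε/1000 + 1 = 1.01890, so α − 1 = 0.01890
f^(α−1) = 0.26^(0.01890) = 0.974862
δ_res = (-10.5 + 1000) × 0.974862 − 1000 = 964.626 − 1000 = -35.37‰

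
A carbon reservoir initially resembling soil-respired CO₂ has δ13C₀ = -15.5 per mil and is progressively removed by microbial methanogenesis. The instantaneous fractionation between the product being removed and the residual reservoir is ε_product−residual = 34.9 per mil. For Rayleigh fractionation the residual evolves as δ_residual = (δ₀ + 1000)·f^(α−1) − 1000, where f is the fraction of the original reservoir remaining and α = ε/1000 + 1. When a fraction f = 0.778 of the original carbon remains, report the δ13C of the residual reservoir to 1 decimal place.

Rayleigh residual: δ_res = (δ₀ + 1000)·f^(α−1) − 1000
α = ε/1000 + 1 = 1.03490, so α − 1 = 0.03490
f^(α−1) = 0.778^(0.03490) = 0.991277
δ_res = (-15.5 + 1000) × 0.991277 − 1000 = 975.913 − 1000 = -24.09 per mil

-24.1 per mil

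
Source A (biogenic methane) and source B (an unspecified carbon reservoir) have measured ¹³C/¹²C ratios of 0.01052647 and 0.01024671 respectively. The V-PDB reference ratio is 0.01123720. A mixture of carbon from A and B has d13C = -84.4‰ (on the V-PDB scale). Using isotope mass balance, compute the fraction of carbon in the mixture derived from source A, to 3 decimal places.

0.150

δ_A = (0.01052647/0.01123720 − 1)×1000 = (0.936752 − 1)×1000 = -63.248‰
δ_B = (0.01024671/0.01123720 − 1)×1000 = (0.911856 − 1)×1000 = -88.144‰
f_A = (δ_mix − δ_B)/(δ_A − δ_B) = (-84.4 − (-88.144))/(-63.248 − (-88.144))
f_A = 3.744 / 24.896 = 0.1504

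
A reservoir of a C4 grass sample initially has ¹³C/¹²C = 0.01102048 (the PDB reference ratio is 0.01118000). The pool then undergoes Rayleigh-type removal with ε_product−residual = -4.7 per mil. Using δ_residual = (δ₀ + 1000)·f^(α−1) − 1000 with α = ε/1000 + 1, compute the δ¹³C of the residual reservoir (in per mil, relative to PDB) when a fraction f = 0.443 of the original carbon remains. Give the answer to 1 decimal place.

δ₀ = (0.01102048/0.01118000 − 1)×1000 = (0.985732 − 1)×1000 = -14.268 per mil
α − 1 = ε/1000 = -0.0047
f^(α−1) = 0.443^(-0.0047) = 1.003834
δ_res = (-14.268 + 1000) × 1.003834 − 1000 = 989.511 − 1000 = -10.49 per mil

-10.5 per mil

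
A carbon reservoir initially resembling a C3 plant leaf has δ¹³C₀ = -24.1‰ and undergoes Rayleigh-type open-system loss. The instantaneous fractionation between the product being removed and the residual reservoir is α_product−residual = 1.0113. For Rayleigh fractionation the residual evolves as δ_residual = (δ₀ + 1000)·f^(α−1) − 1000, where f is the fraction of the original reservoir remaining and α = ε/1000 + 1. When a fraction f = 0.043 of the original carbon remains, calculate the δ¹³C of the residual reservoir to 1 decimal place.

-58.2‰

Rayleigh residual: δ_res = (δ₀ + 1000)·f^(α−1) − 1000
α − 1 = 0.01130
f^(α−1) = 0.043^(0.01130) = 0.965069
δ_res = (-24.1 + 1000) × 0.965069 − 1000 = 941.810 − 1000 = -58.19‰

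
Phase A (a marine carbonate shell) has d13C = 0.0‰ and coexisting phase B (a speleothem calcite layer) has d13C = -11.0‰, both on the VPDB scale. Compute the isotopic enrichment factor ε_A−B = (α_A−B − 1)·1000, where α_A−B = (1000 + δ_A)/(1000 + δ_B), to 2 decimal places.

α_A−B = (1000 + -0.0) / (1000 + -11.0) = 1000.0 / 989.0 = 1.011122
ε_A−B = (1.011122 − 1) × 1000 = 11.122‰
(The approximation ε ≈ δ_A − δ_B would give 11.0‰.)

11.12‰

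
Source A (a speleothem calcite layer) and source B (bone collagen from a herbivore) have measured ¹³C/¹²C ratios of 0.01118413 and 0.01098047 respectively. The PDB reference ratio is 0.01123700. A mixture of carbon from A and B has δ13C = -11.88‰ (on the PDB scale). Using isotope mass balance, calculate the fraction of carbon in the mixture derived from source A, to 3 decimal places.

δ_A = (0.01118413/0.01123700 − 1)×1000 = (0.995295 − 1)×1000 = -4.705‰
δ_B = (0.01098047/0.01123700 − 1)×1000 = (0.977171 − 1)×1000 = -22.829‰
f_A = (δ_mix − δ_B)/(δ_A − δ_B) = (-11.88 − (-22.829))/(-4.705 − (-22.829))
f_A = 10.949 / 18.124 = 0.6041

0.604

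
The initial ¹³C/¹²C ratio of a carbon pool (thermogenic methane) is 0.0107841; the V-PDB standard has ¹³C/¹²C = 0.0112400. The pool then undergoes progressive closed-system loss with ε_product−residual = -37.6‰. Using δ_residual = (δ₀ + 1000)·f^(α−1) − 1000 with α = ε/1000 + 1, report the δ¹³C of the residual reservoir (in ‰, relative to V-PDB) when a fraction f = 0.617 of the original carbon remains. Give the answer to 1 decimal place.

δ₀ = (0.0107841/0.0112400 − 1)×1000 = (0.959440 − 1)×1000 = -40.560‰
α − 1 = ε/1000 = -0.0376
f^(α−1) = 0.617^(-0.0376) = 1.018322
δ_res = (-40.560 + 1000) × 1.018322 − 1000 = 977.019 − 1000 = -22.98‰

-23.0‰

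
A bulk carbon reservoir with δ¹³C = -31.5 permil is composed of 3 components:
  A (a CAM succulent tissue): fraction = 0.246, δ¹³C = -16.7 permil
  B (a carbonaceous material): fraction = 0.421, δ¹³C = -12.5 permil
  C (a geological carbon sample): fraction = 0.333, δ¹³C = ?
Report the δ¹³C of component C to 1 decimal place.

Isotope mass balance: δ_bulk = Σ fᵢ·δᵢ.
-31.5 = 0.246×(-16.7) + 0.421×(-12.5) + 0.333×δ_C
0.333·δ_C = -31.5 − (-9.371) = -22.129
δ_C = -22.129 / 0.333 = -66.45 permil

-66.5 permil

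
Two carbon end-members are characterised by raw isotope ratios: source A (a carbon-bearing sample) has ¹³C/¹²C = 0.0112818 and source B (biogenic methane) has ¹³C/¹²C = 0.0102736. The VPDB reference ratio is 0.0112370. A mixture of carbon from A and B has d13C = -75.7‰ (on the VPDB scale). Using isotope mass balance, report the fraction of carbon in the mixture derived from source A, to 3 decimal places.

0.112

δ_A = (0.0112818/0.0112370 − 1)×1000 = (1.003987 − 1)×1000 = 3.987‰
δ_B = (0.0102736/0.0112370 − 1)×1000 = (0.914265 − 1)×1000 = -85.735‰
f_A = (δ_mix − δ_B)/(δ_A − δ_B) = (-75.7 − (-85.735))/(3.987 − (-85.735))
f_A = 10.035 / 89.721 = 0.1118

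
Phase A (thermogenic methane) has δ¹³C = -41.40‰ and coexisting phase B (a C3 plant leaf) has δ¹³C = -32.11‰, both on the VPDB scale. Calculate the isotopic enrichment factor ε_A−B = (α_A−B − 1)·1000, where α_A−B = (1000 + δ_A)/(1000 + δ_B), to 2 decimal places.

α_A−B = (1000 + -41.40) / (1000 + -32.11) = 958.60 / 967.89 = 0.990402
ε_A−B = (0.990402 − 1) × 1000 = -9.598‰
(The approximation ε ≈ δ_A − δ_B would give -9.29‰.)

-9.60‰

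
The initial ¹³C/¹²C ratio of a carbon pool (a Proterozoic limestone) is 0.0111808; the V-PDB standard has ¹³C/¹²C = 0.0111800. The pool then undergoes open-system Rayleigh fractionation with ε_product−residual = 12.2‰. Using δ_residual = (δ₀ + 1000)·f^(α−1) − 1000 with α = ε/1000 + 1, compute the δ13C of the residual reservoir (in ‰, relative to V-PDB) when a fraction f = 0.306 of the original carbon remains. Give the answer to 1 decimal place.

-14.3‰

δ₀ = (0.0111808/0.0111800 − 1)×1000 = (1.000072 − 1)×1000 = 0.072‰
α − 1 = ε/1000 = 0.0122
f^(α−1) = 0.306^(0.0122) = 0.985657
δ_res = (0.072 + 1000) × 0.985657 − 1000 = 985.728 − 1000 = -14.27‰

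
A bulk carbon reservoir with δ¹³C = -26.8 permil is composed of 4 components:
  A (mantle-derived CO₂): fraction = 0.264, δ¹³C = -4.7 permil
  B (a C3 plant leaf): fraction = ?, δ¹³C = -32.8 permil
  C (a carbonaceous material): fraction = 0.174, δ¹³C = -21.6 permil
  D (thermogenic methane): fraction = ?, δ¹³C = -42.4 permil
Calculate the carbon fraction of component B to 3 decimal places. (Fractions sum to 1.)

Let f_B and f_D be the unknown fractions; fractions sum to 1 so f_B + f_D = 0.562.
Mass balance: Σ fᵢ·δᵢ = δ_bulk ⇒ f_B·(-32.8) + f_D·(-42.4) = -26.8 − (-4.999) = -21.801
Substitute f_D = 0.562 − f_B:
f_B·(-32.8 − -42.4) = -21.801 − 0.562×(-42.4) = 2.028
f_B = 2.028 / 9.6 = 0.2112

0.211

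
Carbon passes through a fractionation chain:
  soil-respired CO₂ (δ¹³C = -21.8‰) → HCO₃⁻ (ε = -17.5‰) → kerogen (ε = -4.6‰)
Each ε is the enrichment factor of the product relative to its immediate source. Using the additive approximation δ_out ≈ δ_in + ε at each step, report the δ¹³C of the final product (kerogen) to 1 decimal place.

step 1: δ ≈ -21.8 + (-17.5) = -39.3‰
step 2: δ ≈ -39.3 + (-4.6) = -43.9‰

-43.9‰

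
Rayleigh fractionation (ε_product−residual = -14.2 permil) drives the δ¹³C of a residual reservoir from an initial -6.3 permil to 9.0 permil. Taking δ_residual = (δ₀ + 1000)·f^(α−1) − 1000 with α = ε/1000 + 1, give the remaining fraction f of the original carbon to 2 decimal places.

0.34

α − 1 = ε/1000 = -0.0142
(δ_res + 1000)/(δ₀ + 1000) = (9.0 + 1000)/(-6.3 + 1000) = 1009.0/993.7 = 1.015397
f = 1.015397^(1/-0.0142) = exp(ln(1.015397)/-0.0142) = exp(0.01528/-0.0142)
f = exp(-1.0760) = 0.3409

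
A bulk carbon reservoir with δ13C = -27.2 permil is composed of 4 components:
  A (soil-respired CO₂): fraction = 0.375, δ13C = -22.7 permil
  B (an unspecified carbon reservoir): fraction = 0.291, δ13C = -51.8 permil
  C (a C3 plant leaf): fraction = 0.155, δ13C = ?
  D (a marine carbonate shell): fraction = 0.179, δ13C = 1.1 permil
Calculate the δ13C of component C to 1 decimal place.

-24.6 permil

Isotope mass balance: δ_bulk = Σ fᵢ·δᵢ.
-27.2 = 0.375×(-22.7) + 0.291×(-51.8) + 0.155×δ_C + 0.179×(1.1)
0.155·δ_C = -27.2 − (-23.389) = -3.811
δ_C = -3.811 / 0.155 = -24.58 permil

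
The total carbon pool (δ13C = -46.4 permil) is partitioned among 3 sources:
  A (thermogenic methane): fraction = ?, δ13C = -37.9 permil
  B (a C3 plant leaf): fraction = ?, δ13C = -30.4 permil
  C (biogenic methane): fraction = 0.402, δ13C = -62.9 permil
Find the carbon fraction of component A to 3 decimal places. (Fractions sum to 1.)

Let f_A and f_B be the unknown fractions; fractions sum to 1 so f_A + f_B = 0.598.
Mass balance: Σ fᵢ·δᵢ = δ_bulk ⇒ f_A·(-37.9) + f_B·(-30.4) = -46.4 − (-25.286) = -21.114
Substitute f_B = 0.598 − f_A:
f_A·(-37.9 − -30.4) = -21.114 − 0.598×(-30.4) = -2.935
f_A = -2.935 / -7.5 = 0.3913

0.391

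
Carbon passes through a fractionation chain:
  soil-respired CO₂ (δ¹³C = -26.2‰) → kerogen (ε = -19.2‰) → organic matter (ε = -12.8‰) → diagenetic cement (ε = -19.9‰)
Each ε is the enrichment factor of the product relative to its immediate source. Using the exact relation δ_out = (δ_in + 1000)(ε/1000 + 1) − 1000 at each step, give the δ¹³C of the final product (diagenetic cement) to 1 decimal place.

step 1: δ = (-26.20 + 1000)·(-19.2/1000 + 1) − 1000 = -44.90‰
step 2: δ = (-44.90 + 1000)·(-12.8/1000 + 1) − 1000 = -57.12‰
step 3: δ = (-57.12 + 1000)·(-19.9/1000 + 1) − 1000 = -75.89‰

-75.9‰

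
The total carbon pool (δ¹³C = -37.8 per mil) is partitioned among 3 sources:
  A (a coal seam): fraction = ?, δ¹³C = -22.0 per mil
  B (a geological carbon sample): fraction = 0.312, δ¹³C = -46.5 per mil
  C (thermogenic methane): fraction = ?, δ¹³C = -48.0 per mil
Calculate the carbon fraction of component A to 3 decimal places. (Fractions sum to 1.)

0.374

Let f_A and f_C be the unknown fractions; fractions sum to 1 so f_A + f_C = 0.688.
Mass balance: Σ fᵢ·δᵢ = δ_bulk ⇒ f_A·(-22.0) + f_C·(-48.0) = -37.8 − (-14.508) = -23.292
Substitute f_C = 0.688 − f_A:
f_A·(-22.0 − -48.0) = -23.292 − 0.688×(-48.0) = 9.732
f_A = 9.732 / 26.0 = 0.3743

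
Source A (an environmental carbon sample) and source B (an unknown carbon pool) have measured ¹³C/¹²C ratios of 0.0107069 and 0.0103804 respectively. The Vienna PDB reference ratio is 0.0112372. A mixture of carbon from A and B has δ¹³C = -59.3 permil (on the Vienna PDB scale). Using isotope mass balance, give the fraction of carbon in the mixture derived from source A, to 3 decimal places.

δ_A = (0.0107069/0.0112372 − 1)×1000 = (0.952809 − 1)×1000 = -47.191 permil
δ_B = (0.0103804/0.0112372 − 1)×1000 = (0.923753 − 1)×1000 = -76.247 permil
f_A = (δ_mix − δ_B)/(δ_A − δ_B) = (-59.3 − (-76.247))/(-47.191 − (-76.247))
f_A = 16.947 / 29.055 = 0.5833

0.583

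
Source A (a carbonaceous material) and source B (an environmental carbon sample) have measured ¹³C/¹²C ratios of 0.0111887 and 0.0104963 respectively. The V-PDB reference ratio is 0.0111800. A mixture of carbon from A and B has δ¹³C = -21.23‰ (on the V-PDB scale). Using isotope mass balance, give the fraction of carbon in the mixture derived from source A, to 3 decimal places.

δ_A = (0.0111887/0.0111800 − 1)×1000 = (1.000778 − 1)×1000 = 0.778‰
δ_B = (0.0104963/0.0111800 − 1)×1000 = (0.938846 − 1)×1000 = -61.154‰
f_A = (δ_mix − δ_B)/(δ_A − δ_B) = (-21.23 − (-61.154))/(0.778 − (-61.154))
f_A = 39.924 / 61.932 = 0.6446

0.645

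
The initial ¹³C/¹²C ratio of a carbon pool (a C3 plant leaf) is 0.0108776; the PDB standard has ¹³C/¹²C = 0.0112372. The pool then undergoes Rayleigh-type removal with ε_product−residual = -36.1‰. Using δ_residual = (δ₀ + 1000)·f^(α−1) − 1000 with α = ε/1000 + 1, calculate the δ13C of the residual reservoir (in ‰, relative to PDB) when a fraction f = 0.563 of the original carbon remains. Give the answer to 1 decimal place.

δ₀ = (0.0108776/0.0112372 − 1)×1000 = (0.967999 − 1)×1000 = -32.001‰
α − 1 = ε/1000 = -0.0361
f^(α−1) = 0.563^(-0.0361) = 1.020955
δ_res = (-32.001 + 1000) × 1.020955 − 1000 = 988.284 − 1000 = -11.72‰

-11.7‰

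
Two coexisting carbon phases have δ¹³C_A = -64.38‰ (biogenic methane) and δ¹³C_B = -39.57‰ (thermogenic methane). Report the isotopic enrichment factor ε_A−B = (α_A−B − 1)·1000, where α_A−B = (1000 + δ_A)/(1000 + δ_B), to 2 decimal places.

-25.83‰

α_A−B = (1000 + -64.38) / (1000 + -39.57) = 935.62 / 960.43 = 0.974168
ε_A−B = (0.974168 − 1) × 1000 = -25.832‰
(The approximation ε ≈ δ_A − δ_B would give -24.81‰.)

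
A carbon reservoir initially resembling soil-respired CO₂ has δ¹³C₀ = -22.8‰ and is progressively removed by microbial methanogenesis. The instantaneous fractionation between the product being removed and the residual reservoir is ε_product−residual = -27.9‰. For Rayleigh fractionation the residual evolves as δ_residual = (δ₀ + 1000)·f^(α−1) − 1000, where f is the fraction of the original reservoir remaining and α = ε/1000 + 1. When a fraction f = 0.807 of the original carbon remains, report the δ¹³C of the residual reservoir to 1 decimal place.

-16.9‰

Rayleigh residual: δ_res = (δ₀ + 1000)·f^(α−1) − 1000
α = ε/1000 + 1 = 0.97210, so α − 1 = -0.02790
f^(α−1) = 0.807^(-0.02790) = 1.006001
δ_res = (-22.8 + 1000) × 1.006001 − 1000 = 983.064 − 1000 = -16.94‰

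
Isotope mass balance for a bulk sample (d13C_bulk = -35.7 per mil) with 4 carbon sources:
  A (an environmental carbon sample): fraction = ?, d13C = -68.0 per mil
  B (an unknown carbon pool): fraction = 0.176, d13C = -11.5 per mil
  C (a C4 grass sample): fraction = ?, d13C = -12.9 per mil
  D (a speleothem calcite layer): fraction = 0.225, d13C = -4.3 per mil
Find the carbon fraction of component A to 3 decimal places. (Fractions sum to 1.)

0.453

Let f_A and f_C be the unknown fractions; fractions sum to 1 so f_A + f_C = 0.599.
Mass balance: Σ fᵢ·δᵢ = δ_bulk ⇒ f_A·(-68.0) + f_C·(-12.9) = -35.7 − (-2.992) = -32.709
Substitute f_C = 0.599 − f_A:
f_A·(-68.0 − -12.9) = -32.709 − 0.599×(-12.9) = -24.981
f_A = -24.981 / -55.1 = 0.4534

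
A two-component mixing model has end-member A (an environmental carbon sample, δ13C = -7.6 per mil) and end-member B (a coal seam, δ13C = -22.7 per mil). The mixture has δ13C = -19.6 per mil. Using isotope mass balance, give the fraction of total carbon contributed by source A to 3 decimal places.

δ_mix = f_A·δ_A + (1 − f_A)·δ_B  ⇒  f_A = (δ_mix − δ_B)/(δ_A − δ_B)
f_A = (-19.6 − (-22.7)) / (-7.6 − (-22.7))
f_A = 3.1 / 15.1 = 0.2053

0.205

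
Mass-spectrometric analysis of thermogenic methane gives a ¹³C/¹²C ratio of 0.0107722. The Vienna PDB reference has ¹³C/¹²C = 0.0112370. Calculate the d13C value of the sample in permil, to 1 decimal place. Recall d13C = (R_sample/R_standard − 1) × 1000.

d13C = (R_sample / R_standard − 1) × 1000
R_sample / R_standard = 0.0107722 / 0.0112370 = 0.958637
d13C = (0.958637 − 1) × 1000 = -41.36 permil

-41.4 permil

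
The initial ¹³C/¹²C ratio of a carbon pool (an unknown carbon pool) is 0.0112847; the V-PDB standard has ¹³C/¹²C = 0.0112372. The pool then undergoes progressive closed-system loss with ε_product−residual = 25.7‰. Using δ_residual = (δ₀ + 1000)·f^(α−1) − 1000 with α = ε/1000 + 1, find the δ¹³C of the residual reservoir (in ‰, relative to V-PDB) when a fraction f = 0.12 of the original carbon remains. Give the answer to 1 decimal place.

-49.0‰

δ₀ = (0.0112847/0.0112372 − 1)×1000 = (1.004227 − 1)×1000 = 4.227‰
α − 1 = ε/1000 = 0.0257
f^(α−1) = 0.12^(0.0257) = 0.946967
δ_res = (4.227 + 1000) × 0.946967 − 1000 = 950.970 − 1000 = -49.03‰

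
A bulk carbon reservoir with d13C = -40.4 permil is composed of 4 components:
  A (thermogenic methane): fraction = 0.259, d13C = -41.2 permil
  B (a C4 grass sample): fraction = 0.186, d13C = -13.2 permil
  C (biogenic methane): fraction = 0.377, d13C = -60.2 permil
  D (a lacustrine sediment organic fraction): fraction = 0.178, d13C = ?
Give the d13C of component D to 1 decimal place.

Isotope mass balance: δ_bulk = Σ fᵢ·δᵢ.
-40.4 = 0.259×(-41.2) + 0.186×(-13.2) + 0.377×(-60.2) + 0.178×δ_D
0.178·δ_D = -40.4 − (-35.821) = -4.579
δ_D = -4.579 / 0.178 = -25.72 permil

-25.7 permil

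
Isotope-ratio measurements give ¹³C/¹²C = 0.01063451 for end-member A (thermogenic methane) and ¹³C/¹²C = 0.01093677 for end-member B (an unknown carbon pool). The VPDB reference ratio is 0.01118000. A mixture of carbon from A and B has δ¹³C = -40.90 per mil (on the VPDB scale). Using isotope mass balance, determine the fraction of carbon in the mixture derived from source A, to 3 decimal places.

δ_A = (0.01063451/0.01118000 − 1)×1000 = (0.951208 − 1)×1000 = -48.792 per mil
δ_B = (0.01093677/0.01118000 − 1)×1000 = (0.978244 − 1)×1000 = -21.756 per mil
f_A = (δ_mix − δ_B)/(δ_A − δ_B) = (-40.90 − (-21.756))/(-48.792 − (-21.756))
f_A = -19.144 / -27.036 = 0.7081

0.708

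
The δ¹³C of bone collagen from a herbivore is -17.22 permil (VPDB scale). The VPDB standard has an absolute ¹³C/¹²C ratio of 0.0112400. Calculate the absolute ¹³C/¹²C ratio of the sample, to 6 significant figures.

R_sample = R_standard × (δ¹³C/1000 + 1)
R_sample = 0.0112400 × (-17.22/1000 + 1) = 0.0112400 × 0.982780
R_sample = 0.0110464

0.0110464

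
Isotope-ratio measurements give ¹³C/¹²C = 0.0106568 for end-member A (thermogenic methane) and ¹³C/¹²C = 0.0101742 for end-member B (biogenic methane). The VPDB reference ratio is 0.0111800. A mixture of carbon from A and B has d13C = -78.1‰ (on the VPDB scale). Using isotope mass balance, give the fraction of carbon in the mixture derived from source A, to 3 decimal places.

0.275

δ_A = (0.0106568/0.0111800 − 1)×1000 = (0.953202 − 1)×1000 = -46.798‰
δ_B = (0.0101742/0.0111800 − 1)×1000 = (0.910036 − 1)×1000 = -89.964‰
f_A = (δ_mix − δ_B)/(δ_A − δ_B) = (-78.1 − (-89.964))/(-46.798 − (-89.964))
f_A = 11.864 / 43.166 = 0.2748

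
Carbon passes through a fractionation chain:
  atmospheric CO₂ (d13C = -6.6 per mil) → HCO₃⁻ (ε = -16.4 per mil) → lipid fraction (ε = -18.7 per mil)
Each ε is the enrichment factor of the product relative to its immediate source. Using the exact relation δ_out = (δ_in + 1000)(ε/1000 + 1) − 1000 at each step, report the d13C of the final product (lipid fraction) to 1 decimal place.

step 1: δ = (-6.60 + 1000)·(-16.4/1000 + 1) − 1000 = -22.89 per mil
step 2: δ = (-22.89 + 1000)·(-18.7/1000 + 1) − 1000 = -41.16 per mil

-41.2 per mil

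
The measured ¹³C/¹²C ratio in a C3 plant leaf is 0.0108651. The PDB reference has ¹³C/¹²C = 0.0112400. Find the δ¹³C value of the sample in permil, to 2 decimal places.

δ¹³C = (R_sample / R_standard − 1) × 1000
R_sample / R_standard = 0.0108651 / 0.0112400 = 0.966646
δ¹³C = (0.966646 − 1) × 1000 = -33.354 permil

-33.35 permil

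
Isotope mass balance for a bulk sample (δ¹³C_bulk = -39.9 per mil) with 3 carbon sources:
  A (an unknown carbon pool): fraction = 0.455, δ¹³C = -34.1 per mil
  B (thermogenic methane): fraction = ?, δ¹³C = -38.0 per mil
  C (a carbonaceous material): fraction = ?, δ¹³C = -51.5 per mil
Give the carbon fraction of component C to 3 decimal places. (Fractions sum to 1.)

Let f_C and f_B be the unknown fractions; fractions sum to 1 so f_C + f_B = 0.545.
Mass balance: Σ fᵢ·δᵢ = δ_bulk ⇒ f_C·(-51.5) + f_B·(-38.0) = -39.9 − (-15.516) = -24.384
Substitute f_B = 0.545 − f_C:
f_C·(-51.5 − -38.0) = -24.384 − 0.545×(-38.0) = -3.674
f_C = -3.674 / -13.5 = 0.2722

0.272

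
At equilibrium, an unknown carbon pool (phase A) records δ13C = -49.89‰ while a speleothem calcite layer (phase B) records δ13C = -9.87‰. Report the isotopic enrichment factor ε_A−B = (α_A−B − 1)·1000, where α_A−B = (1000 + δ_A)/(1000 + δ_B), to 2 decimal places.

α_A−B = (1000 + -49.89) / (1000 + -9.87) = 950.11 / 990.13 = 0.959581
ε_A−B = (0.959581 − 1) × 1000 = -40.419‰
(The approximation ε ≈ δ_A − δ_B would give -40.02‰.)

-40.42‰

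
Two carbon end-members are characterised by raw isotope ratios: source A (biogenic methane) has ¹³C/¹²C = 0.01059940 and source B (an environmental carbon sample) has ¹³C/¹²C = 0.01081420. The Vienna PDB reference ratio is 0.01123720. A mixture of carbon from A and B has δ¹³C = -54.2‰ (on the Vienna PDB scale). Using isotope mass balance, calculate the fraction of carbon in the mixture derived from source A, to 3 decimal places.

0.866

δ_A = (0.01059940/0.01123720 − 1)×1000 = (0.943242 − 1)×1000 = -56.758‰
δ_B = (0.01081420/0.01123720 − 1)×1000 = (0.962357 − 1)×1000 = -37.643‰
f_A = (δ_mix − δ_B)/(δ_A − δ_B) = (-54.2 − (-37.643))/(-56.758 − (-37.643))
f_A = -16.557 / -19.115 = 0.8662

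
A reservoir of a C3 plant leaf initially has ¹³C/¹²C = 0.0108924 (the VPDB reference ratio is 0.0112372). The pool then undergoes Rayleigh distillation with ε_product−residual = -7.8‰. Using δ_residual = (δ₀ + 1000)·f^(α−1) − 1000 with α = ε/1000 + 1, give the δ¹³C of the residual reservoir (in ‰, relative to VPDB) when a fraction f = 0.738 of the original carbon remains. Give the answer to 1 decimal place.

-28.4‰

δ₀ = (0.0108924/0.0112372 − 1)×1000 = (0.969316 − 1)×1000 = -30.684‰
α − 1 = ε/1000 = -0.0078
f^(α−1) = 0.738^(-0.0078) = 1.002373
δ_res = (-30.684 + 1000) × 1.002373 − 1000 = 971.616 − 1000 = -28.38‰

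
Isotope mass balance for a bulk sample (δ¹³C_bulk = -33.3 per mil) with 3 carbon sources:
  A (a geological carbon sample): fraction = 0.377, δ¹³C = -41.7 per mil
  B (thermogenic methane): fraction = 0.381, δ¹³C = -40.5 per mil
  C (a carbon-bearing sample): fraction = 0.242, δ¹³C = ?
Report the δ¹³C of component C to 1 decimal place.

Isotope mass balance: δ_bulk = Σ fᵢ·δᵢ.
-33.3 = 0.377×(-41.7) + 0.381×(-40.5) + 0.242×δ_C
0.242·δ_C = -33.3 − (-31.151) = -2.149
δ_C = -2.149 / 0.242 = -8.88 per mil

-8.9 per mil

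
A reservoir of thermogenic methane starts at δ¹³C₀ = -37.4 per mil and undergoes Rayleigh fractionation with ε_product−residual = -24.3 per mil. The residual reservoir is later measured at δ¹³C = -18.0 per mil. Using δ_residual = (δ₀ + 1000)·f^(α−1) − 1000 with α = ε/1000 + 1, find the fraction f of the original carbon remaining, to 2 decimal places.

0.44

α − 1 = ε/1000 = -0.0243
(δ_res + 1000)/(δ₀ + 1000) = (-18.0 + 1000)/(-37.4 + 1000) = 982.0/962.6 = 1.020154
f = 1.020154^(1/-0.0243) = exp(ln(1.020154)/-0.0243) = exp(0.01995/-0.0243)
f = exp(-0.8211) = 0.4399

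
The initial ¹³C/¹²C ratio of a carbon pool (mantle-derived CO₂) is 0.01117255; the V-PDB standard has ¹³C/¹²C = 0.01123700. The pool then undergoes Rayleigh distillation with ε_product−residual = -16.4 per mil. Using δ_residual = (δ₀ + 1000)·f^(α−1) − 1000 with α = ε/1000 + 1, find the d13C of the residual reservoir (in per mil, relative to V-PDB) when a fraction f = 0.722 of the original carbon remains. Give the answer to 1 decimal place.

δ₀ = (0.01117255/0.01123700 − 1)×1000 = (0.994264 − 1)×1000 = -5.736 per mil
α − 1 = ε/1000 = -0.0164
f^(α−1) = 0.722^(-0.0164) = 1.005356
δ_res = (-5.736 + 1000) × 1.005356 − 1000 = 999.590 − 1000 = -0.41 per mil

-0.4 per mil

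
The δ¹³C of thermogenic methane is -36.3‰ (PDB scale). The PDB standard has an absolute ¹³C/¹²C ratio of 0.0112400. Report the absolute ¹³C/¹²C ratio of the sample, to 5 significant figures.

0.010832

R_sample = R_standard × (δ¹³C/1000 + 1)
R_sample = 0.0112400 × (-36.3/1000 + 1) = 0.0112400 × 0.963700
R_sample = 0.0108320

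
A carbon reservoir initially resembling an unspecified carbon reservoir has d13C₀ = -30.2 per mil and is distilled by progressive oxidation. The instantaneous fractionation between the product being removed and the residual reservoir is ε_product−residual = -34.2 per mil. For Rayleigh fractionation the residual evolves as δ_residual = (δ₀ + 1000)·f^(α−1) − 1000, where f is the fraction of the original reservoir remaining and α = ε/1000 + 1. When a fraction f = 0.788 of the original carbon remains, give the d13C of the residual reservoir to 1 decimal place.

Rayleigh residual: δ_res = (δ₀ + 1000)·f^(α−1) − 1000
α = ε/1000 + 1 = 0.96580, so α − 1 = -0.03420
f^(α−1) = 0.788^(-0.03420) = 1.008182
δ_res = (-30.2 + 1000) × 1.008182 − 1000 = 977.735 − 1000 = -22.27 per mil

-22.3 per mil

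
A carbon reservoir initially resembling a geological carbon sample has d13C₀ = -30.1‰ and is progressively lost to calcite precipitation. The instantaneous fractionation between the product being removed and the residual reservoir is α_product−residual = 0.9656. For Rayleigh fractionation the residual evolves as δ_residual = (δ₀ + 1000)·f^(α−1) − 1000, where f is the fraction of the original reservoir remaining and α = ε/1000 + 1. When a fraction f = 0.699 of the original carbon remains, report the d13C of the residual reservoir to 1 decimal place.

Rayleigh residual: δ_res = (δ₀ + 1000)·f^(α−1) − 1000
α − 1 = -0.03440
f^(α−1) = 0.699^(-0.03440) = 1.012395
δ_res = (-30.1 + 1000) × 1.012395 − 1000 = 981.922 − 1000 = -18.08‰

-18.1‰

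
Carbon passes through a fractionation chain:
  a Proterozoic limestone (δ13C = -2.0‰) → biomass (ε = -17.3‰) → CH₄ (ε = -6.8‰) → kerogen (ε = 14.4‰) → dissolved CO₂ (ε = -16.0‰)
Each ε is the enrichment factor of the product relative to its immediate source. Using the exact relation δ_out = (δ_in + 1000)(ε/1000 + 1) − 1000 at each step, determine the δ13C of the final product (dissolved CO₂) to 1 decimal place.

step 1: δ = (-2.00 + 1000)·(-17.3/1000 + 1) − 1000 = -19.27‰
step 2: δ = (-19.27 + 1000)·(-6.8/1000 + 1) − 1000 = -25.93‰
step 3: δ = (-25.93 + 1000)·(14.4/1000 + 1) − 1000 = -11.91‰
step 4: δ = (-11.91 + 1000)·(-16.0/1000 + 1) − 1000 = -27.72‰

-27.7‰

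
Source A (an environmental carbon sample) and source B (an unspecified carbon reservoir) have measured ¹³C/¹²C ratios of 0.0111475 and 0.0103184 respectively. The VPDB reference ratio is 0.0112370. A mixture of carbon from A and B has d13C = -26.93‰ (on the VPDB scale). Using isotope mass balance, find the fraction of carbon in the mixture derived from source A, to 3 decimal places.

δ_A = (0.0111475/0.0112370 − 1)×1000 = (0.992035 − 1)×1000 = -7.965‰
δ_B = (0.0103184/0.0112370 − 1)×1000 = (0.918252 − 1)×1000 = -81.748‰
f_A = (δ_mix − δ_B)/(δ_A − δ_B) = (-26.93 − (-81.748))/(-7.965 − (-81.748))
f_A = 54.818 / 73.783 = 0.7430

0.743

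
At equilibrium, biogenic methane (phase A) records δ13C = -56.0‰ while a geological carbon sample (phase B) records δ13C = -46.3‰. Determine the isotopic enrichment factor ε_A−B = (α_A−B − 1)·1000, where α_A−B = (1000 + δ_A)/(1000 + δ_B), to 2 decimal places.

-10.17‰

α_A−B = (1000 + -56.0) / (1000 + -46.3) = 944.0 / 953.7 = 0.989829
ε_A−B = (0.989829 − 1) × 1000 = -10.171‰
(The approximation ε ≈ δ_A − δ_B would give -9.7‰.)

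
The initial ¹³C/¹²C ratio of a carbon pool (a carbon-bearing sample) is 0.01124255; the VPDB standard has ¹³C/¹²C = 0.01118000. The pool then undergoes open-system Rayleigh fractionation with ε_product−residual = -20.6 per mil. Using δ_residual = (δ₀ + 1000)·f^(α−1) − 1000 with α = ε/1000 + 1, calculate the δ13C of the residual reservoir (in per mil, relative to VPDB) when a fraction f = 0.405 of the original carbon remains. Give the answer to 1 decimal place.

δ₀ = (0.01124255/0.01118000 − 1)×1000 = (1.005595 − 1)×1000 = 5.595 per mil
α − 1 = ε/1000 = -0.0206
f^(α−1) = 0.405^(-0.0206) = 1.018794
δ_res = (5.595 + 1000) × 1.018794 − 1000 = 1024.494 − 1000 = 24.49 per mil

24.5 per mil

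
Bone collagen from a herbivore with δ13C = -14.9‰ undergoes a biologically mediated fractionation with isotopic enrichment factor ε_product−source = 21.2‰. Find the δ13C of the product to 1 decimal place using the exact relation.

Exactly, δ_product = (δ_source + 1000)·(ε/1000 + 1) − 1000.
δ_product = (-14.9 + 1000) × (21.2/1000 + 1) − 1000
δ_product = 5.98‰

6.0‰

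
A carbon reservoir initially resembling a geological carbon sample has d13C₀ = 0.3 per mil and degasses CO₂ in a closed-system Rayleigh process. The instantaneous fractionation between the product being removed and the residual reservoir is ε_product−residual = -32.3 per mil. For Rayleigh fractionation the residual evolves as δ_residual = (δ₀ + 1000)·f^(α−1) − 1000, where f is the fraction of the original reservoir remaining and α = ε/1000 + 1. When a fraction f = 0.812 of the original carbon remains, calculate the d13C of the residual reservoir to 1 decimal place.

7.1 per mil

Rayleigh residual: δ_res = (δ₀ + 1000)·f^(α−1) − 1000
α = ε/1000 + 1 = 0.96770, so α − 1 = -0.03230
f^(α−1) = 0.812^(-0.03230) = 1.006749
δ_res = (0.3 + 1000) × 1.006749 − 1000 = 1007.051 − 1000 = 7.05 per mil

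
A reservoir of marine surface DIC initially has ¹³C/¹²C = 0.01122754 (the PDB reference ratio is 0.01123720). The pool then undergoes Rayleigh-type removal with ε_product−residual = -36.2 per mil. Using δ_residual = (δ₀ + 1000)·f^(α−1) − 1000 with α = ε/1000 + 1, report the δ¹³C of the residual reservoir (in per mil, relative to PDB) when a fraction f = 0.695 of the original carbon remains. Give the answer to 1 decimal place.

12.4 per mil

δ₀ = (0.01122754/0.01123720 − 1)×1000 = (0.999140 − 1)×1000 = -0.860 per mil
α − 1 = ε/1000 = -0.0362
f^(α−1) = 0.695^(-0.0362) = 1.013258
δ_res = (-0.860 + 1000) × 1.013258 − 1000 = 1012.387 − 1000 = 12.39 per mil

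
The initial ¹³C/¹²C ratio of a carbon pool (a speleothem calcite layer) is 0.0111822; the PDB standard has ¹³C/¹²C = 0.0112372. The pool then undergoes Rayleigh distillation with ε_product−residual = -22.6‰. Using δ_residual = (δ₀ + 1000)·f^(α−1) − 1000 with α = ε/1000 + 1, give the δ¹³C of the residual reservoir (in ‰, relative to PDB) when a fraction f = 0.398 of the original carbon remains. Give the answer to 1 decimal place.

δ₀ = (0.0111822/0.0112372 − 1)×1000 = (0.995106 − 1)×1000 = -4.894‰
α − 1 = ε/1000 = -0.0226
f^(α−1) = 0.398^(-0.0226) = 1.021040
δ_res = (-4.894 + 1000) × 1.021040 − 1000 = 1016.042 − 1000 = 16.04‰

16.0‰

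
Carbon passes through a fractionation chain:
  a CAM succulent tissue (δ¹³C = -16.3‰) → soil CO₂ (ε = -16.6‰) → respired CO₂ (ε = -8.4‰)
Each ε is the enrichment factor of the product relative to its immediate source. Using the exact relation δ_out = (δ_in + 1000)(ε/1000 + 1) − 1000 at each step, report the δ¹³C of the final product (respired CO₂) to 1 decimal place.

step 1: δ = (-16.30 + 1000)·(-16.6/1000 + 1) − 1000 = -32.63‰
step 2: δ = (-32.63 + 1000)·(-8.4/1000 + 1) − 1000 = -40.76‰

-40.8‰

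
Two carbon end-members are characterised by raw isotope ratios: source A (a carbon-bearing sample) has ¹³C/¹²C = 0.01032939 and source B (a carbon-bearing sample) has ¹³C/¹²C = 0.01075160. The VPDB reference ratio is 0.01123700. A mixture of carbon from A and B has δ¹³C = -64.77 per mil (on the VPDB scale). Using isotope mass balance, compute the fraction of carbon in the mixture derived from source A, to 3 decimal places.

0.574

δ_A = (0.01032939/0.01123700 − 1)×1000 = (0.919230 − 1)×1000 = -80.770 per mil
δ_B = (0.01075160/0.01123700 − 1)×1000 = (0.956803 − 1)×1000 = -43.197 per mil
f_A = (δ_mix − δ_B)/(δ_A − δ_B) = (-64.77 − (-43.197))/(-80.770 − (-43.197))
f_A = -21.573 / -37.573 = 0.5742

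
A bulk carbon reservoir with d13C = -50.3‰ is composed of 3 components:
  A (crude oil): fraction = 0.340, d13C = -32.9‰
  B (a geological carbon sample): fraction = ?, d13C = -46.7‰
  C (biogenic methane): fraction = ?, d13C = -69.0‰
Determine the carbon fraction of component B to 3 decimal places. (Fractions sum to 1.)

0.288

Let f_B and f_C be the unknown fractions; fractions sum to 1 so f_B + f_C = 0.660.
Mass balance: Σ fᵢ·δᵢ = δ_bulk ⇒ f_B·(-46.7) + f_C·(-69.0) = -50.3 − (-11.186) = -39.114
Substitute f_C = 0.660 − f_B:
f_B·(-46.7 − -69.0) = -39.114 − 0.660×(-69.0) = 6.426
f_B = 6.426 / 22.3 = 0.2882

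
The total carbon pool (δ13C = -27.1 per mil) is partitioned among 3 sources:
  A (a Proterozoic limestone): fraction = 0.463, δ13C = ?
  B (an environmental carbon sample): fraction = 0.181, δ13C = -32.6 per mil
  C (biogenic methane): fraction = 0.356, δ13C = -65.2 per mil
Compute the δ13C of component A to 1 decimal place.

Isotope mass balance: δ_bulk = Σ fᵢ·δᵢ.
-27.1 = 0.463×δ_A + 0.181×(-32.6) + 0.356×(-65.2)
0.463·δ_A = -27.1 − (-29.112) = 2.012
δ_A = 2.012 / 0.463 = 4.35 per mil

4.3 per mil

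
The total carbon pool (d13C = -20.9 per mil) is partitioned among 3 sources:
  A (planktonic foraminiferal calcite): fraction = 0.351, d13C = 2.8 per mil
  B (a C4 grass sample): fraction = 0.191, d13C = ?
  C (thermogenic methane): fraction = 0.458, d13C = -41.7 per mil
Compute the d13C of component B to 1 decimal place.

Isotope mass balance: δ_bulk = Σ fᵢ·δᵢ.
-20.9 = 0.351×(2.8) + 0.191×δ_B + 0.458×(-41.7)
0.191·δ_B = -20.9 − (-18.116) = -2.784
δ_B = -2.784 / 0.191 = -14.58 per mil

-14.6 per mil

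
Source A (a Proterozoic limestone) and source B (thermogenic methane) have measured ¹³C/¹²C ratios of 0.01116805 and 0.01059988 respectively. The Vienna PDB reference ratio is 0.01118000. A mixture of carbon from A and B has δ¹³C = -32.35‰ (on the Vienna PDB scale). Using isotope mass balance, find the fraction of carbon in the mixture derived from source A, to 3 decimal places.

δ_A = (0.01116805/0.01118000 − 1)×1000 = (0.998931 − 1)×1000 = -1.069‰
δ_B = (0.01059988/0.01118000 − 1)×1000 = (0.948111 − 1)×1000 = -51.889‰
f_A = (δ_mix − δ_B)/(δ_A − δ_B) = (-32.35 − (-51.889))/(-1.069 − (-51.889))
f_A = 19.539 / 50.820 = 0.3845

0.384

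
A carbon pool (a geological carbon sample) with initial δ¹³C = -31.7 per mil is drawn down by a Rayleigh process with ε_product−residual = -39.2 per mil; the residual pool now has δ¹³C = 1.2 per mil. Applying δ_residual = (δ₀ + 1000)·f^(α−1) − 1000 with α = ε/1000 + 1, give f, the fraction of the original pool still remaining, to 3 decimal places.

0.426

α − 1 = ε/1000 = -0.0392
(δ_res + 1000)/(δ₀ + 1000) = (1.2 + 1000)/(-31.7 + 1000) = 1001.2/968.3 = 1.033977
f = 1.033977^(1/-0.0392) = exp(ln(1.033977)/-0.0392) = exp(0.03341/-0.0392)
f = exp(-0.8524) = 0.4264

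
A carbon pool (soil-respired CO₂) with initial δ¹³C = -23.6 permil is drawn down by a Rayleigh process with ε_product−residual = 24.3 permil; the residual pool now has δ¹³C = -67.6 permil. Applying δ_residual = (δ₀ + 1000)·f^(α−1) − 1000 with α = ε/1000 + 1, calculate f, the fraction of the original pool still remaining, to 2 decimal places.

0.15

α − 1 = ε/1000 = 0.0243
(δ_res + 1000)/(δ₀ + 1000) = (-67.6 + 1000)/(-23.6 + 1000) = 932.4/976.4 = 0.954937
f = 0.954937^(1/0.0243) = exp(ln(0.954937)/0.0243) = exp(-0.04611/0.0243)
f = exp(-1.8975) = 0.1499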